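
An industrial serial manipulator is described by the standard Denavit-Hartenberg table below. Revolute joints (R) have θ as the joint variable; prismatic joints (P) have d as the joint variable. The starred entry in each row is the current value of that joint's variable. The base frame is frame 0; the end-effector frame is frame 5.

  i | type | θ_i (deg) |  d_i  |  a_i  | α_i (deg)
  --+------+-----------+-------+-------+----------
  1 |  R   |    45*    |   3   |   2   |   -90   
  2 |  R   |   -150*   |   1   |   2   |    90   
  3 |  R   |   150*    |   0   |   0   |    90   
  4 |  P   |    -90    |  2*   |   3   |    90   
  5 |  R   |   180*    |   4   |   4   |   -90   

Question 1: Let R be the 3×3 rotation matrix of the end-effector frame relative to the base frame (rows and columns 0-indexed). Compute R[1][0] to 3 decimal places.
-0.354

End-effector x-axis (col 0 of R) = (-0.3536,-0.3536,-0.8660)
R[1][0] = -0.3536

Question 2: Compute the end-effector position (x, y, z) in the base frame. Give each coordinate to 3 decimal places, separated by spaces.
-3.415 -2.380 5.366

after link 1: o_1 = (1.4142, 1.4142, 3.0000)
after link 2: o_2 = (-0.5176, 0.8966, 4.0000)
after link 3: o_3 = (-0.5176, 0.8966, 4.0000)
after link 4: o_4 = (-1.2941, 2.5696, 7.0981)
after link 5: o_5 = (-3.4154, -2.3801, 5.3660)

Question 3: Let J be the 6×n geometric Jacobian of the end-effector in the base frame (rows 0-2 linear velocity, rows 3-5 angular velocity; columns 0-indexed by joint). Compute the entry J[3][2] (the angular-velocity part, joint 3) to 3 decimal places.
axis z_2 = (-0.3536,-0.3536,-0.8660); lever o_n−o_2 = (-2.8978,-3.2767,1.3660)
cross product → J_v[:, 2] = (-3.3207,2.9925,0.1340)
J_ω[:, 2] = z_2
entry J[3][2] = -0.3536

-0.354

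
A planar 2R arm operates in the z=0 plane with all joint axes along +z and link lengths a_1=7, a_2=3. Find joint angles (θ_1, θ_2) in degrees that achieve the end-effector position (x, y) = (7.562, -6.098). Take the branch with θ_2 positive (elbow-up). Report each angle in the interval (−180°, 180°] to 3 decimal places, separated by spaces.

cos θ_2 = (94.3694−7²−3²)/(2·7·3) = 0.8659; θ_2 = 30.0099° (elbow-up)
β = atan2(-6.0980,7.5620) = -38.8827°; ψ = atan2(1.5004,9.5978) = 8.8853°
θ_1 = β − ψ = -47.7680°

-47.768 30.010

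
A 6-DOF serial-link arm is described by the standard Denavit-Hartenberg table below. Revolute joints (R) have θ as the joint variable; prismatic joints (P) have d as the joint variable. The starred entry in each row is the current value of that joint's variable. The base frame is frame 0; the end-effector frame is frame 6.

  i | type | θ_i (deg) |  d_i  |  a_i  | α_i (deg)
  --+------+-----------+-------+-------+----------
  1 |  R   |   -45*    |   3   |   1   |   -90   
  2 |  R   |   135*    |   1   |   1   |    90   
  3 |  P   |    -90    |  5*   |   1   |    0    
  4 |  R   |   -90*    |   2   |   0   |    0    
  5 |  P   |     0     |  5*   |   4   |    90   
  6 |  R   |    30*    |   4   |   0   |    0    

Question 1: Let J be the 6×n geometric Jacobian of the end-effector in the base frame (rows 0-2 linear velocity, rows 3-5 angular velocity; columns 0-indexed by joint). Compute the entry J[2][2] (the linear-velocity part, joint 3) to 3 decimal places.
prismatic axis z_2 = (0.5000,-0.5000,-0.7071)
J_v[:, 2] = z_2; J_ω[:, 2] = (0,0,0)
entry J[2][2] = -0.7071

-0.707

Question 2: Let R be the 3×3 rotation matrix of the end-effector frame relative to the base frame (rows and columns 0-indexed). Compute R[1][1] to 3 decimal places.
-0.183

End-effector y-axis (col 1 of R) = (0.1830,-0.1830,-0.9659)
R[1][1] = -0.1830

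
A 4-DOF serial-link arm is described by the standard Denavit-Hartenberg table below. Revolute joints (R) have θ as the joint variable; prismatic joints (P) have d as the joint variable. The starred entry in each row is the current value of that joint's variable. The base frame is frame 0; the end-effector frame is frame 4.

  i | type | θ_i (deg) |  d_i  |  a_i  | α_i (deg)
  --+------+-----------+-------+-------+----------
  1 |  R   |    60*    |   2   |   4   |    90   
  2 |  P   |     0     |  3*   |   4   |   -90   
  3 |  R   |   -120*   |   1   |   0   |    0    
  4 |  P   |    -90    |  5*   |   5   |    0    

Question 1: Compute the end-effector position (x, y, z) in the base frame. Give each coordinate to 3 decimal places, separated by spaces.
after link 1: o_1 = (2.0000, 3.4641, 2.0000)
after link 2: o_2 = (6.5981, 5.4282, 2.0000)
after link 3: o_3 = (6.5981, 5.4282, 3.0000)
after link 4: o_4 = (2.2679, 2.9282, 8.0000)

2.268 2.928 8.000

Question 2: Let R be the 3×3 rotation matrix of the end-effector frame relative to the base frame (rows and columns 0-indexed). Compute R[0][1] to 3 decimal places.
End-effector y-axis (col 1 of R) = (0.5000,-0.8660,0.0000)
R[0][1] = 0.5000

0.500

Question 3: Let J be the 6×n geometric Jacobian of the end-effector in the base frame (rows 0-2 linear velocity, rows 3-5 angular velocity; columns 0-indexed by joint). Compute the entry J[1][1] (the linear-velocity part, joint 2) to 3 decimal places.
-0.500

prismatic axis z_1 = (0.8660,-0.5000,0.0000)
J_v[:, 1] = z_1; J_ω[:, 1] = (0,0,0)
entry J[1][1] = -0.5000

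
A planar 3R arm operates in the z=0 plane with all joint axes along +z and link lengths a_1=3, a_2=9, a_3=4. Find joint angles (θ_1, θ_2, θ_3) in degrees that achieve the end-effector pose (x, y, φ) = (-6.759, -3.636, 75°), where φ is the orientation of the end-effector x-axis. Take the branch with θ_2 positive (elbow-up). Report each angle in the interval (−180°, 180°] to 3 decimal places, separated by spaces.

wrist centre = target − a_3·(cos φ, sin φ) = (-7.7943, -7.4997)
cos θ_2 = (116.9963−3²−9²)/(2·3·9) = 0.4999; θ_2 = 60.0045° (elbow-up)
β = atan2(-7.4997,-7.7943) = -136.1034°; ψ = atan2(7.7946,7.4994) = 46.1058°
θ_1 = β − ψ = -182.2092°
θ_3 = φ − θ_1 − θ_2 = -162.7953° (wrapped to (-180°,180°])

177.791 60.005 -162.795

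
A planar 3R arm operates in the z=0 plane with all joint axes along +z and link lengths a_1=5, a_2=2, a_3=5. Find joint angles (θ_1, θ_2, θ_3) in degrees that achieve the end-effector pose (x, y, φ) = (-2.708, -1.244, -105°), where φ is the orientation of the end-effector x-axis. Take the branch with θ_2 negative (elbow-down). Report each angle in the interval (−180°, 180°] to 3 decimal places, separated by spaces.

wrist centre = target − a_3·(cos φ, sin φ) = (-1.4139, 3.5856)
cos θ_2 = (14.8559−5²−2²)/(2·5·2) = -0.7072; θ_2 = -135.0081° (elbow-down)
β = atan2(3.5856,-1.4139) = 111.5206°; ψ = atan2(-1.4140,3.5856) = -21.5223°
θ_1 = β − ψ = 133.0429°
θ_3 = φ − θ_1 − θ_2 = -103.0348° (wrapped to (-180°,180°])

133.043 -135.008 -103.035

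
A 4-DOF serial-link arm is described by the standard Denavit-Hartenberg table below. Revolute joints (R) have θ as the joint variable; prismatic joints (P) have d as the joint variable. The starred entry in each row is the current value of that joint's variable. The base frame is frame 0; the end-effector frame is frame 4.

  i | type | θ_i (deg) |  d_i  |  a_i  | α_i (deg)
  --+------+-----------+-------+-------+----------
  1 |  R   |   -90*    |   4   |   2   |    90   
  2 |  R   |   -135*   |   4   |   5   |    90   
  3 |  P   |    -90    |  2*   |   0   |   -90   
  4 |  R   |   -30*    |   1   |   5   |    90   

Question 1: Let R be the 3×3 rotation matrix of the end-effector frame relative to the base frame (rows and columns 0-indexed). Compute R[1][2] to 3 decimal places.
End-effector z-axis (col 2 of R) = (-0.5000,0.6124,0.6124)
R[1][2] = 0.6124

0.612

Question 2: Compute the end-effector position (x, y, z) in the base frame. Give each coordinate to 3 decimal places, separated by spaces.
0.330 5.425 2.939

after link 1: o_1 = (0.0000, -2.0000, 4.0000)
after link 2: o_2 = (-4.0000, 1.5355, 0.4645)
after link 3: o_3 = (-4.0000, 2.9497, 1.8787)
after link 4: o_4 = (0.3301, 5.4246, 2.9393)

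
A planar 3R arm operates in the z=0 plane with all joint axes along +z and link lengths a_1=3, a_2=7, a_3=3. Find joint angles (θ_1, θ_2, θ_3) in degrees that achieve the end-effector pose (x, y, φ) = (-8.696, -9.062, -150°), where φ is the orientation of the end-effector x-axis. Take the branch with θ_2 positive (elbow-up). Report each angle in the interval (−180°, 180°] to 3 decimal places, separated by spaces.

-150.009 30.012 -30.004

wrist centre = target − a_3·(cos φ, sin φ) = (-6.0979, -7.5620)
cos θ_2 = (94.3685−3²−7²)/(2·3·7) = 0.8659; θ_2 = 30.0124° (elbow-up)
β = atan2(-7.5620,-6.0979) = -128.8824°; ψ = atan2(3.5013,9.0614) = 21.1264°
θ_1 = β − ψ = -150.0088°
θ_3 = φ − θ_1 − θ_2 = -30.0036° (wrapped to (-180°,180°])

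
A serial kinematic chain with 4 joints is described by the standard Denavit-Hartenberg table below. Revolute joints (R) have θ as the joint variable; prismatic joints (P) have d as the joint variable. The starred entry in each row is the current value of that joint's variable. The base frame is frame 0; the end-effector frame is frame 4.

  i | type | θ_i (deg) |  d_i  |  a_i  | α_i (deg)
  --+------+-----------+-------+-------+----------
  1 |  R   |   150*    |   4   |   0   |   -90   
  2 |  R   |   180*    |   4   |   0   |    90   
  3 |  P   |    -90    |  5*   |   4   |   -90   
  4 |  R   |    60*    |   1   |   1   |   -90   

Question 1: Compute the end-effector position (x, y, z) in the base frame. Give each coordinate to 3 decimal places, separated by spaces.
1.116 -0.067 -0.134

after link 1: o_1 = (0.0000, 0.0000, 4.0000)
after link 2: o_2 = (-2.0000, -3.4641, 4.0000)
after link 3: o_3 = (-0.0000, -0.0000, -1.0000)
after link 4: o_4 = (1.1160, -0.0670, -0.1340)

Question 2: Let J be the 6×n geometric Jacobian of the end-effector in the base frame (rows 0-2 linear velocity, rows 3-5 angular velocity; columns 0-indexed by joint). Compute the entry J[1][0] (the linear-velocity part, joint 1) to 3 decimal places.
axis z_0 = ẑ; lever o_n−o_0 = (1.1160,-0.0670,-0.1340)
cross product → J_v[:, 0] = (0.0670,1.1160,-0.0000)
J_ω[:, 0] = z_0
entry J[1][0] = 1.1160

1.116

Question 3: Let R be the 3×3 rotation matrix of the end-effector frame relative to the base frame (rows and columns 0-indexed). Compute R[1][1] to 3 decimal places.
0.500

End-effector y-axis (col 1 of R) = (-0.8660,0.5000,0.0000)
R[1][1] = 0.5000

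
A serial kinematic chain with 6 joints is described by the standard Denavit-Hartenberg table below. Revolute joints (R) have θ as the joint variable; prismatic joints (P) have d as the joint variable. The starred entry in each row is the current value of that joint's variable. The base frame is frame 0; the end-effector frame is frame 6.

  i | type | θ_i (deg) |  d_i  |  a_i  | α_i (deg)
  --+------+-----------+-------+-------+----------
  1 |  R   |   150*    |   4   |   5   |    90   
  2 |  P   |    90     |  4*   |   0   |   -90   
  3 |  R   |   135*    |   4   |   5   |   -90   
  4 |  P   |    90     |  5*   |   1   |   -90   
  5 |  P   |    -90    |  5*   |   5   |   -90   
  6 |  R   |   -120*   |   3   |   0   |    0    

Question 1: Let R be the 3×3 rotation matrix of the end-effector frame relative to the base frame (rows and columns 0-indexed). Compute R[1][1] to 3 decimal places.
0.837

End-effector y-axis (col 1 of R) = (0.4830,0.8365,-0.2588)
R[1][1] = 0.8365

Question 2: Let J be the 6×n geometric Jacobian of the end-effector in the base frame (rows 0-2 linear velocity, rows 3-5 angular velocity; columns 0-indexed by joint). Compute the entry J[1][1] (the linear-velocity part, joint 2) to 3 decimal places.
prismatic axis z_1 = (0.5000,0.8660,0.0000)
J_v[:, 1] = z_1; J_ω[:, 1] = (0,0,0)
entry J[1][1] = 0.8660

0.866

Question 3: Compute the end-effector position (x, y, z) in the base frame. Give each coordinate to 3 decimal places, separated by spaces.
after link 1: o_1 = (-4.3301, 2.5000, 4.0000)
after link 2: o_2 = (-2.3301, 5.9641, 4.0000)
after link 3: o_3 = (-0.6338, 0.9022, 0.4645)
after link 4: o_4 = (0.2679, 4.4641, -3.0711)
after link 5: o_5 = (3.8035, 10.5878, -3.0711)
after link 6: o_6 = (1.2054, 12.0878, -3.0711)

1.205 12.088 -3.071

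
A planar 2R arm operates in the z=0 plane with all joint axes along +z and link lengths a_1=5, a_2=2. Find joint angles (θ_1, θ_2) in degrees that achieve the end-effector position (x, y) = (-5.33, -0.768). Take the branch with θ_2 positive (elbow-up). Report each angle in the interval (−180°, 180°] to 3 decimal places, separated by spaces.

cos θ_2 = (28.9987−5²−2²)/(2·5·2) = -0.0001; θ_2 = 90.0037° (elbow-up)
β = atan2(-0.7680,-5.3300) = -171.8007°; ψ = atan2(2.0000,4.9999) = 21.8019°
θ_1 = β − ψ = -193.6026°

166.397 90.004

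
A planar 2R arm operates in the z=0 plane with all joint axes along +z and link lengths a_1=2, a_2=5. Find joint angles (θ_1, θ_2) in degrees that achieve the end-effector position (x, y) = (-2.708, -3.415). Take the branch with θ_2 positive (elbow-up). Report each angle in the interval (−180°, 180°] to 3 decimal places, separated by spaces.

134.984 120.015

cos θ_2 = (18.9955−2²−5²)/(2·2·5) = -0.5002; θ_2 = 120.0149° (elbow-up)
β = atan2(-3.4150,-2.7080) = -128.4134°; ψ = atan2(4.3295,-0.5011) = 96.6025°
θ_1 = β − ψ = -225.0159°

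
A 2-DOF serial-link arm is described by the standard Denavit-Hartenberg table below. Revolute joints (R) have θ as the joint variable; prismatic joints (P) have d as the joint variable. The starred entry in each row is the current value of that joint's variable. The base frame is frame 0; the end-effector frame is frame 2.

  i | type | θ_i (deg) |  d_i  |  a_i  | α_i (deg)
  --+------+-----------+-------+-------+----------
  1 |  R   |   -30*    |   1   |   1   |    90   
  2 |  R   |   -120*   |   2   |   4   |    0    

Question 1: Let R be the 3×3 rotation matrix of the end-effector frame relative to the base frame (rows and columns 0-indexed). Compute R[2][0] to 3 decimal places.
-0.866

End-effector x-axis (col 0 of R) = (-0.4330,0.2500,-0.8660)
R[2][0] = -0.8660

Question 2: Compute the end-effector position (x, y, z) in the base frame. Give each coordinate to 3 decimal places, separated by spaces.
-1.866 -1.232 -2.464

after link 1: o_1 = (0.8660, -0.5000, 1.0000)
after link 2: o_2 = (-1.8660, -1.2321, -2.4641)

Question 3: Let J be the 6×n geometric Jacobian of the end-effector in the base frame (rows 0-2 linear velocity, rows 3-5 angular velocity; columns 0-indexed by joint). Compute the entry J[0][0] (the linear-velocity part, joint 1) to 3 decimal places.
1.232

axis z_0 = ẑ; lever o_n−o_0 = (-1.8660,-1.2321,-2.4641)
cross product → J_v[:, 0] = (1.2321,-1.8660,0.0000)
J_ω[:, 0] = z_0
entry J[0][0] = 1.2321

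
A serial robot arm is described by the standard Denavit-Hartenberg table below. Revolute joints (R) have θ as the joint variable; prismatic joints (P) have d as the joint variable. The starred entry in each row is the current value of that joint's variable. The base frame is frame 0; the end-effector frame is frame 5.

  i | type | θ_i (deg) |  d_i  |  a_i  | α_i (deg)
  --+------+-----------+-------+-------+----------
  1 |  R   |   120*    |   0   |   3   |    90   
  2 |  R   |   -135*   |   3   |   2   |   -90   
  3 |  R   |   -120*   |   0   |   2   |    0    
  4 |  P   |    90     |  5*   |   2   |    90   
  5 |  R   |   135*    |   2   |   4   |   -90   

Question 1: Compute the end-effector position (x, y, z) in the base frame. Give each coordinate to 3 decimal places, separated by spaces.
after link 1: o_1 = (-1.5000, 2.5981, 0.0000)
after link 2: o_2 = (1.8052, 2.8733, -1.4142)
after link 3: o_3 = (2.9516, 4.3517, -0.7071)
after link 4: o_4 = (2.6623, 6.8529, -5.4674)
after link 5: o_5 = (0.7179, 10.8563, -5.0282)

0.718 10.856 -5.028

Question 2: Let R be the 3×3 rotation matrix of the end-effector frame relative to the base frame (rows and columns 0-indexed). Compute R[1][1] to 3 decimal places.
-0.739

End-effector y-axis (col 1 of R) = (-0.5732,-0.7392,-0.3536)
R[1][1] = -0.7392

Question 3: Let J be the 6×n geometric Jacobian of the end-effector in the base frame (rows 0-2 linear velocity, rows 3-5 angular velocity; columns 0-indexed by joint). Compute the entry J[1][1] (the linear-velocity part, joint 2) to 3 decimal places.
axis z_1 = (0.8660,0.5000,0.0000); lever o_n−o_1 = (2.2179,8.2582,-5.0282)
cross product → J_v[:, 1] = (-2.5141,4.3546,6.0428)
J_ω[:, 1] = z_1
entry J[1][1] = 4.3546

4.355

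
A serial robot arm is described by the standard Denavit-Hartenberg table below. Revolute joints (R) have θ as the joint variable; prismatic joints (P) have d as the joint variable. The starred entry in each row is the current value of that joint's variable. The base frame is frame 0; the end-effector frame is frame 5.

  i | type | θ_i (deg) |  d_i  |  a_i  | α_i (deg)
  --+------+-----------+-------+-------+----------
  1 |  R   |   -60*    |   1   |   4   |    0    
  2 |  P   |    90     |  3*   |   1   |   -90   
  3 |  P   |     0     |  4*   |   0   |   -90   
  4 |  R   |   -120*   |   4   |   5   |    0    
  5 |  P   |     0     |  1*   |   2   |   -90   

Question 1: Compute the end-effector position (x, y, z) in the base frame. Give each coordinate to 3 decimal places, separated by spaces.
after link 1: o_1 = (2.0000, -3.4641, 1.0000)
after link 2: o_2 = (2.8660, -2.9641, 4.0000)
after link 3: o_3 = (0.8660, 0.5000, 4.0000)
after link 4: o_4 = (-3.4641, 3.0000, 0.0000)
after link 5: o_5 = (-5.1962, 4.0000, -1.0000)

-5.196 4.000 -1.000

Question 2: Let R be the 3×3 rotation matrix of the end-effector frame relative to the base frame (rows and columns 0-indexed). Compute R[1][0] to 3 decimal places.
End-effector x-axis (col 0 of R) = (-0.8660,0.5000,0.0000)
R[1][0] = 0.5000

0.500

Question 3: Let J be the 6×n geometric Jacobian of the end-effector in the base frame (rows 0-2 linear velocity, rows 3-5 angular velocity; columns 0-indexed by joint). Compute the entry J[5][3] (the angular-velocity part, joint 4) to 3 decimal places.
-1.000

axis z_3 = (-0.0000,0.0000,-1.0000); lever o_n−o_3 = (-6.0622,3.5000,-5.0000)
cross product → J_v[:, 3] = (3.5000,6.0622,0.0000)
J_ω[:, 3] = z_3
entry J[5][3] = -1.0000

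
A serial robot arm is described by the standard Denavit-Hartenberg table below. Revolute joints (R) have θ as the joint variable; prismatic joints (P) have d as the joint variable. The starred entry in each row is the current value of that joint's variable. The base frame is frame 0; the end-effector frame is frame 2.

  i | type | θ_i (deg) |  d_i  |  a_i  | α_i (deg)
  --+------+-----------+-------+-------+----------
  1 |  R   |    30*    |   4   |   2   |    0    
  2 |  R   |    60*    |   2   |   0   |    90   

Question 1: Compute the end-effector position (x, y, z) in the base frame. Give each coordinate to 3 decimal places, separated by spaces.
1.732 1.000 6.000

after link 1: o_1 = (1.7321, 1.0000, 4.0000)
after link 2: o_2 = (1.7321, 1.0000, 6.0000)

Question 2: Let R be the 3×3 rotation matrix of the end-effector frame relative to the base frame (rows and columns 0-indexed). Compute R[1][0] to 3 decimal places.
End-effector x-axis (col 0 of R) = (0.0000,1.0000,0.0000)
R[1][0] = 1.0000

1.000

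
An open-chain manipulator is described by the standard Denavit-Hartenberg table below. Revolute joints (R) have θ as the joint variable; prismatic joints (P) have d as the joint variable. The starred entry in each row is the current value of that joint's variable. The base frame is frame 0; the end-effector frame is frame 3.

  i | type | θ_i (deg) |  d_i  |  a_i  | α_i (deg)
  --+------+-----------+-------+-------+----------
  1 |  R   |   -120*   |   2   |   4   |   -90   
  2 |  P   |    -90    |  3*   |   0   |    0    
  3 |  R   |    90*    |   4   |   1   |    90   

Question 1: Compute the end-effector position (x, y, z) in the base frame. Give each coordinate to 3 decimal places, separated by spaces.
after link 1: o_1 = (-2.0000, -3.4641, 2.0000)
after link 2: o_2 = (0.5981, -4.9641, 2.0000)
after link 3: o_3 = (3.5622, -7.8301, 2.0000)

3.562 -7.830 2.000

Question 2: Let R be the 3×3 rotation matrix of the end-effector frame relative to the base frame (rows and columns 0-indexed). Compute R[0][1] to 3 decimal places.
0.866

End-effector y-axis (col 1 of R) = (0.8660,-0.5000,-0.0000)
R[0][1] = 0.8660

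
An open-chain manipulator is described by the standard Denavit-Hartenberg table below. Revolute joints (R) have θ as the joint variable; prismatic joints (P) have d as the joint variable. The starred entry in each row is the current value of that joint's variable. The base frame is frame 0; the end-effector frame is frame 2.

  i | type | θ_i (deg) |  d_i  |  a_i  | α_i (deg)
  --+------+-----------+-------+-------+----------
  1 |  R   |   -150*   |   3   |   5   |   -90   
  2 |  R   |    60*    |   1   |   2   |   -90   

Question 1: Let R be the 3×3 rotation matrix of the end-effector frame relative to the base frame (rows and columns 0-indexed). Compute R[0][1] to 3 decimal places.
-0.500

End-effector y-axis (col 1 of R) = (-0.5000,0.8660,-0.0000)
R[0][1] = -0.5000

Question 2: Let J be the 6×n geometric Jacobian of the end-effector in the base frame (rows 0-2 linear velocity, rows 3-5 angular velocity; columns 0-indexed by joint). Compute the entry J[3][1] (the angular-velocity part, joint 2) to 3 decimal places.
axis z_1 = (0.5000,-0.8660,0.0000); lever o_n−o_1 = (-0.3660,-1.3660,-1.7321)
cross product → J_v[:, 1] = (1.5000,0.8660,-1.0000)
J_ω[:, 1] = z_1
entry J[3][1] = 0.5000

0.500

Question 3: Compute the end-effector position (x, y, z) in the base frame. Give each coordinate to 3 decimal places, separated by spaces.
after link 1: o_1 = (-4.3301, -2.5000, 3.0000)
after link 2: o_2 = (-4.6962, -3.8660, 1.2679)

-4.696 -3.866 1.268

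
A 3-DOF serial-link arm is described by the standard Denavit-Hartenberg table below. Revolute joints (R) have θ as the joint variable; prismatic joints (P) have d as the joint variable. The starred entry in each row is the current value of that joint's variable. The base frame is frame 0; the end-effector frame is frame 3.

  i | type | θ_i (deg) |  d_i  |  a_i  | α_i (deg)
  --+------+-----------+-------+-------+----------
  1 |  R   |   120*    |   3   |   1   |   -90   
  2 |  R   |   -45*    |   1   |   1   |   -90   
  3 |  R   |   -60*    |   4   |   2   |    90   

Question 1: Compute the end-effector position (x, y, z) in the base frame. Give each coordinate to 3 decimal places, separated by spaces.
after link 1: o_1 = (-0.5000, 0.8660, 3.0000)
after link 2: o_2 = (-1.7196, 0.9784, 3.7071)
after link 3: o_3 = (-4.9873, 3.1742, 1.5858)

-4.987 3.174 1.586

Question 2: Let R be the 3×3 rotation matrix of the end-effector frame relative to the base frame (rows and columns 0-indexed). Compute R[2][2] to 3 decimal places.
-0.612

End-effector z-axis (col 2 of R) = (-0.1268,-0.7803,-0.6124)
R[2][2] = -0.6124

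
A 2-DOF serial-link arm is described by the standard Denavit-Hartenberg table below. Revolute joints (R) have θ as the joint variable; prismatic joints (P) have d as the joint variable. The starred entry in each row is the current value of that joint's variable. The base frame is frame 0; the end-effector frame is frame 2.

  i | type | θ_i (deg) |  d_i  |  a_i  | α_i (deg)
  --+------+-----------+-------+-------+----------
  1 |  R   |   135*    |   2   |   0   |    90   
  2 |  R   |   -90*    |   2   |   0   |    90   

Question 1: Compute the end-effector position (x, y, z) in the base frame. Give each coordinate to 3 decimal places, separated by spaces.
1.414 1.414 2.000

after link 1: o_1 = (0.0000, 0.0000, 2.0000)
after link 2: o_2 = (1.4142, 1.4142, 2.0000)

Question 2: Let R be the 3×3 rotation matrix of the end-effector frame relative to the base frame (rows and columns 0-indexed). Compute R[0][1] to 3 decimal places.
0.707

End-effector y-axis (col 1 of R) = (0.7071,0.7071,0.0000)
R[0][1] = 0.7071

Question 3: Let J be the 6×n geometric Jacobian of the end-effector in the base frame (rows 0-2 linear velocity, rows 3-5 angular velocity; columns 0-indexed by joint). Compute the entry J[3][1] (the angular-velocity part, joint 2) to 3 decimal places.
0.707

axis z_1 = (0.7071,0.7071,0.0000); lever o_n−o_1 = (1.4142,1.4142,0.0000)
cross product → J_v[:, 1] = (-0.0000,0.0000,0.0000)
J_ω[:, 1] = z_1
entry J[3][1] = 0.7071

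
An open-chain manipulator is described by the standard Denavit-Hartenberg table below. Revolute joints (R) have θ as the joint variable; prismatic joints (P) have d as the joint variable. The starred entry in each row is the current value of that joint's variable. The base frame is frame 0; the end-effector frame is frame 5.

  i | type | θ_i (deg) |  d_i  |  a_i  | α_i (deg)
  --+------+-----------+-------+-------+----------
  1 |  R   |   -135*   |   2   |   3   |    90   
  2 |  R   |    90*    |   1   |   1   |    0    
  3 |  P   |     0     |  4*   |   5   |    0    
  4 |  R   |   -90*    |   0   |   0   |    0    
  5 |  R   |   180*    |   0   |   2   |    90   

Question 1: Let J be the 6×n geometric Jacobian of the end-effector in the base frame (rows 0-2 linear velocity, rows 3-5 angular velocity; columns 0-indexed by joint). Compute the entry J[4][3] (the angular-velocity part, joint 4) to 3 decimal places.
0.707

axis z_3 = (-0.7071,0.7071,0.0000); lever o_n−o_3 = (1.4142,1.4142,0.0000)
cross product → J_v[:, 3] = (-0.0000,0.0000,-2.0000)
J_ω[:, 3] = z_3
entry J[4][3] = 0.7071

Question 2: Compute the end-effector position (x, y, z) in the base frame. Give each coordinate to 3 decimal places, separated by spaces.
after link 1: o_1 = (-2.1213, -2.1213, 2.0000)
after link 2: o_2 = (-2.8284, -1.4142, 3.0000)
after link 3: o_3 = (-5.6569, 1.4142, 8.0000)
after link 4: o_4 = (-5.6569, 1.4142, 8.0000)
after link 5: o_5 = (-4.2426, 2.8284, 8.0000)

-4.243 2.828 8.000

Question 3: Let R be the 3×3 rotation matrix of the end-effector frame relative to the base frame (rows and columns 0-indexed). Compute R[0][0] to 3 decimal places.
0.707

End-effector x-axis (col 0 of R) = (0.7071,0.7071,0.0000)
R[0][0] = 0.7071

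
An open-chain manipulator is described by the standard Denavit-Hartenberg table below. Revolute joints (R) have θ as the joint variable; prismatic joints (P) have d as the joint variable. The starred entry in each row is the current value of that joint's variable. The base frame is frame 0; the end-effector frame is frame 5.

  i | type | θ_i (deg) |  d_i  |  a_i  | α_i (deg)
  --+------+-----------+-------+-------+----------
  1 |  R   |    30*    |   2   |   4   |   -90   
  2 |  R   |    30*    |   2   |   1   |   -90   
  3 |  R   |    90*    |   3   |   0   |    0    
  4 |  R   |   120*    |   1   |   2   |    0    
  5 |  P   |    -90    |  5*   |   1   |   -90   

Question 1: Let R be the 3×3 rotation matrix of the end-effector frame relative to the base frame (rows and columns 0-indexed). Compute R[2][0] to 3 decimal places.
End-effector x-axis (col 0 of R) = (0.0580,-0.9665,0.2500)
R[2][0] = 0.2500

0.250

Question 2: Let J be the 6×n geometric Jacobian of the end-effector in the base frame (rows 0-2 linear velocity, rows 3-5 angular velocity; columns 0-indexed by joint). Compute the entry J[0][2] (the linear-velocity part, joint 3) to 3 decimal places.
axis z_2 = (-0.4330,-0.2500,-0.8660); lever o_n−o_2 = (-5.6381,-3.1005,-6.6782)
cross product → J_v[:, 2] = (-1.0155,1.9910,-0.0670)
J_ω[:, 2] = z_2
entry J[0][2] = -1.0155

-1.016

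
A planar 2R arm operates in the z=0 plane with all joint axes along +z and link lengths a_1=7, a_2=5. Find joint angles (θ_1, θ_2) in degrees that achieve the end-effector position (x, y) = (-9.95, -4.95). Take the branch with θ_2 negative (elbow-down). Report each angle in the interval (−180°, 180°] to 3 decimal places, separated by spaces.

-135.003 -44.991

cos θ_2 = (123.5050−7²−5²)/(2·7·5) = 0.7072; θ_2 = -44.9913° (elbow-down)
β = atan2(-4.9500,-9.9500) = -153.5502°; ψ = atan2(-3.5350,10.5361) = -18.5473°
θ_1 = β − ψ = -135.0029°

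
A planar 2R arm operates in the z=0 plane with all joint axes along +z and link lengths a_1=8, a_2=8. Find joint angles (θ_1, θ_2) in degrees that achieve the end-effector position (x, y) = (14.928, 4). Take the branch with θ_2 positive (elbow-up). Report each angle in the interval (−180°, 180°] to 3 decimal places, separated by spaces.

-0.003 30.005

cos θ_2 = (238.8452−8²−8²)/(2·8·8) = 0.8660; θ_2 = 30.0054° (elbow-up)
β = atan2(4.0000,14.9280) = 15.0002°; ψ = atan2(4.0007,14.9278) = 15.0027°
θ_1 = β − ψ = -0.0025°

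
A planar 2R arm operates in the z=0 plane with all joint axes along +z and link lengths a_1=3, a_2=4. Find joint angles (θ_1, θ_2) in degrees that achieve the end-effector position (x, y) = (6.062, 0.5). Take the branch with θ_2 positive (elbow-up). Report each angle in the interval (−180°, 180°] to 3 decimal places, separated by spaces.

-30.003 60.006

cos θ_2 = (36.9978−3²−4²)/(2·3·4) = 0.4999; θ_2 = 60.0059° (elbow-up)
β = atan2(0.5000,6.0620) = 4.7151°; ψ = atan2(3.4643,4.9996) = 34.7185°
θ_1 = β − ψ = -30.0034°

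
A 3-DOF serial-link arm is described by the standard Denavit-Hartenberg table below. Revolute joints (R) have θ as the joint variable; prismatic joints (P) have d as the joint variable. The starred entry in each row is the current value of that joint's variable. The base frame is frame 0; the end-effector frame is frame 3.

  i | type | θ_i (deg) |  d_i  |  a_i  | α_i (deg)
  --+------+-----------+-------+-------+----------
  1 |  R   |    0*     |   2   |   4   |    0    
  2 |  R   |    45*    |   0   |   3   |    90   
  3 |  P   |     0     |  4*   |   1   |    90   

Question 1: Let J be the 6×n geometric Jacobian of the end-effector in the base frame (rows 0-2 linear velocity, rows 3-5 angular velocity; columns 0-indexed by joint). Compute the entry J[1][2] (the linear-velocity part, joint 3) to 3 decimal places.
-0.707

prismatic axis z_2 = (0.7071,-0.7071,0.0000)
J_v[:, 2] = z_2; J_ω[:, 2] = (0,0,0)
entry J[1][2] = -0.7071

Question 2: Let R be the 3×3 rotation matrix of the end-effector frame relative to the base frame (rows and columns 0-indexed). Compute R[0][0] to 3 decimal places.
End-effector x-axis (col 0 of R) = (0.7071,0.7071,0.0000)
R[0][0] = 0.7071

0.707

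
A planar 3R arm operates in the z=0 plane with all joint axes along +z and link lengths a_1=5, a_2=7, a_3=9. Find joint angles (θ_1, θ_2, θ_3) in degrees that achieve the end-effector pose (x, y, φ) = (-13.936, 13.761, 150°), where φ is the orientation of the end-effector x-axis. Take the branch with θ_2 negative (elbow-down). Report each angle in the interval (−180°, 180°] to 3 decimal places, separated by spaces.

150.008 -45.012 45.004

wrist centre = target − a_3·(cos φ, sin φ) = (-6.1418, 9.2610)
cos θ_2 = (123.4875−5²−7²)/(2·5·7) = 0.7070; θ_2 = -45.0116° (elbow-down)
β = atan2(9.2610,-6.1418) = 123.5518°; ψ = atan2(-4.9507,9.9487) = -26.4561°
θ_1 = β − ψ = 150.0079°
θ_3 = φ − θ_1 − θ_2 = 45.0037° (wrapped to (-180°,180°])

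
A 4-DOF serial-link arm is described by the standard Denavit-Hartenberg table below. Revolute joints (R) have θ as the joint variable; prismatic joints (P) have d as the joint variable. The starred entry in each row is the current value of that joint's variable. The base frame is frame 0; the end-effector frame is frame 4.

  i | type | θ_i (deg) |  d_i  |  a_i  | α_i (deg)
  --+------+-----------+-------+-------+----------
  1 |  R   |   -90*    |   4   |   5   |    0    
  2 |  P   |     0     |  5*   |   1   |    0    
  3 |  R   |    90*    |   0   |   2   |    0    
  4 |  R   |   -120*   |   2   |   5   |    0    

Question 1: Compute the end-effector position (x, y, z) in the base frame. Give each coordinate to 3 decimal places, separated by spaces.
-0.500 -10.330 11.000

after link 1: o_1 = (0.0000, -5.0000, 4.0000)
after link 2: o_2 = (0.0000, -6.0000, 9.0000)
after link 3: o_3 = (2.0000, -6.0000, 9.0000)
after link 4: o_4 = (-0.5000, -10.3301, 11.0000)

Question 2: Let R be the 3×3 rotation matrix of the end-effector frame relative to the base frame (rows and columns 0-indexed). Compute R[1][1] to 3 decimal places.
-0.500

End-effector y-axis (col 1 of R) = (0.8660,-0.5000,0.0000)
R[1][1] = -0.5000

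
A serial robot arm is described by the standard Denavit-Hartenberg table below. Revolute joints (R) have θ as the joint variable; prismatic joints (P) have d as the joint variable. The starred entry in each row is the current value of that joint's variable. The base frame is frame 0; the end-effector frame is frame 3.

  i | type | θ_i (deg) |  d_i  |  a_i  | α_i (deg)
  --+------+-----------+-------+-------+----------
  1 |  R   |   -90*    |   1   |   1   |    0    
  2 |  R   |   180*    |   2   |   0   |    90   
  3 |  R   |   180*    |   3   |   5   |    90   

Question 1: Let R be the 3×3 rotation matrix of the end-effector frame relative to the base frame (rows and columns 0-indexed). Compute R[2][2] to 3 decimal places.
End-effector z-axis (col 2 of R) = (0.0000,0.0000,1.0000)
R[2][2] = 1.0000

1.000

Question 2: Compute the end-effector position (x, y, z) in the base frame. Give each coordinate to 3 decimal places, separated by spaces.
3.000 -6.000 3.000

after link 1: o_1 = (0.0000, -1.0000, 1.0000)
after link 2: o_2 = (0.0000, -1.0000, 3.0000)
after link 3: o_3 = (3.0000, -6.0000, 3.0000)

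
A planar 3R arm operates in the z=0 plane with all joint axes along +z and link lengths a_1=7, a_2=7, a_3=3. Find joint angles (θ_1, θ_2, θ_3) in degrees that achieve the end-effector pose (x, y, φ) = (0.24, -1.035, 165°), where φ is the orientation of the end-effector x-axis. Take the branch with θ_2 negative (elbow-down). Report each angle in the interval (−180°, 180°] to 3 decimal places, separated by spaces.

45.003 -150.003 -90.000

wrist centre = target − a_3·(cos φ, sin φ) = (3.1378, -1.8115)
cos θ_2 = (13.1270−7²−7²)/(2·7·7) = -0.8661; θ_2 = -150.0029° (elbow-down)
β = atan2(-1.8115,3.1378) = -29.9981°; ψ = atan2(-3.4997,0.9376) = -75.0015°
θ_1 = β − ψ = 45.0034°
θ_3 = φ − θ_1 − θ_2 = -90.0005° (wrapped to (-180°,180°])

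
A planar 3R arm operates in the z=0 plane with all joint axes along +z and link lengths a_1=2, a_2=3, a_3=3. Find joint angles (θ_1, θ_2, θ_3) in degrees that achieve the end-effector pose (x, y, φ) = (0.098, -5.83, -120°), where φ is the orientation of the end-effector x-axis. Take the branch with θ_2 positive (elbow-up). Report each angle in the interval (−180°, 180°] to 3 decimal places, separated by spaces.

-120.004 90.005 -90.001

wrist centre = target − a_3·(cos φ, sin φ) = (1.5980, -3.2319)
cos θ_2 = (12.9989−2²−3²)/(2·2·3) = -0.0001; θ_2 = 90.0051° (elbow-up)
β = atan2(-3.2319,1.5980) = -63.6903°; ψ = atan2(3.0000,1.9997) = 56.3135°
θ_1 = β − ψ = -120.0037°
θ_3 = φ − θ_1 − θ_2 = -90.0014° (wrapped to (-180°,180°])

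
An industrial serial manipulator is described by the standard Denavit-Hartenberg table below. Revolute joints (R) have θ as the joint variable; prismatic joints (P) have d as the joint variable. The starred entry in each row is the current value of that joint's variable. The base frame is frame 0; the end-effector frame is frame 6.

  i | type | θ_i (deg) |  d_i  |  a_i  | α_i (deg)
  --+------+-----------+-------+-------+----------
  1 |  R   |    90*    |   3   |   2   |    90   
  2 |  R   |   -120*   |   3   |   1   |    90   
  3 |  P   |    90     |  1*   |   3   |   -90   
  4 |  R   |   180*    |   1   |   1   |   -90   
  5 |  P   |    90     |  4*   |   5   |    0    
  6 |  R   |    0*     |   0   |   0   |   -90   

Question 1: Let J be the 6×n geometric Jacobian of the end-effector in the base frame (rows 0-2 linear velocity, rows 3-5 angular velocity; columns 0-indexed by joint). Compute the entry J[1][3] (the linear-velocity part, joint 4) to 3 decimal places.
-0.866

axis z_3 = (0.0000,0.5000,0.8660); lever o_n−o_3 = (-1.0000,-5.4641,-1.4641)
cross product → J_v[:, 3] = (4.0000,-0.8660,0.5000)
J_ω[:, 3] = z_3
entry J[1][3] = -0.8660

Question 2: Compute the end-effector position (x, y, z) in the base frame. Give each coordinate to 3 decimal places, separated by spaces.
after link 1: o_1 = (0.0000, 2.0000, 3.0000)
after link 2: o_2 = (3.0000, 1.5000, 2.1340)
after link 3: o_3 = (6.0000, 0.6340, 2.6340)
after link 4: o_4 = (5.0000, 1.1340, 3.5000)
after link 5: o_5 = (5.0000, -4.8301, 1.1699)
after link 6: o_6 = (5.0000, -4.8301, 1.1699)

5.000 -4.830 1.170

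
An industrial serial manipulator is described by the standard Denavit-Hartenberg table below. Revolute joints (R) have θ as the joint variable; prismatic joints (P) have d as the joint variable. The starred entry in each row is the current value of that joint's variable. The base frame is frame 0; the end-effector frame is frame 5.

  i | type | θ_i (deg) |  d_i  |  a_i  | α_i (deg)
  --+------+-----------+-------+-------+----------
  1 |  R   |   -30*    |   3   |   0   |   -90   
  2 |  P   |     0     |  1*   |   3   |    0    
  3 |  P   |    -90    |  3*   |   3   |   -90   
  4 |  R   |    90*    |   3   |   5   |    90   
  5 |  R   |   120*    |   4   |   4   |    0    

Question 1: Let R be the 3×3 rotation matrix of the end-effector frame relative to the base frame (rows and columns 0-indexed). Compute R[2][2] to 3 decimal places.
1.000

End-effector z-axis (col 2 of R) = (0.0000,-0.0000,1.0000)
R[2][2] = 1.0000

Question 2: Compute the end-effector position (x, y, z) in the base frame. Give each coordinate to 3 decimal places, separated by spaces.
8.696 -3.866 10.000

after link 1: o_1 = (0.0000, 0.0000, 3.0000)
after link 2: o_2 = (3.0981, -0.6340, 3.0000)
after link 3: o_3 = (4.5981, 1.9641, 6.0000)
after link 4: o_4 = (4.6962, -3.8660, 6.0000)
after link 5: o_5 = (8.6962, -3.8660, 10.0000)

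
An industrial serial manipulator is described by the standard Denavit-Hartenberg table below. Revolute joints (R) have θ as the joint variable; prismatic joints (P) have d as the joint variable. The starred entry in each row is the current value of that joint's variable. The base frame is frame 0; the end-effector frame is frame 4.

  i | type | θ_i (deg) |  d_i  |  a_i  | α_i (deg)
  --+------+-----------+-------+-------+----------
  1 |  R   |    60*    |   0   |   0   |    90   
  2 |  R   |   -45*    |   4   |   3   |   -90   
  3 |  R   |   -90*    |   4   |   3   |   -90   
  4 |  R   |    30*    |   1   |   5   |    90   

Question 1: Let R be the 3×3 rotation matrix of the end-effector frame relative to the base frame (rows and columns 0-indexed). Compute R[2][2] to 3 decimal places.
0.612

End-effector z-axis (col 2 of R) = (0.7392,0.2803,0.6124)
R[2][2] = 0.6124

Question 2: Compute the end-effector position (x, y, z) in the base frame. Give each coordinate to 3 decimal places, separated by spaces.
after link 1: o_1 = (0.0000, 0.0000, 0.0000)
after link 2: o_2 = (4.5248, -0.1629, -2.1213)
after link 3: o_3 = (8.5371, 0.7866, 0.7071)
after link 4: o_4 = (11.7567, -2.2970, -1.7678)

11.757 -2.297 -1.768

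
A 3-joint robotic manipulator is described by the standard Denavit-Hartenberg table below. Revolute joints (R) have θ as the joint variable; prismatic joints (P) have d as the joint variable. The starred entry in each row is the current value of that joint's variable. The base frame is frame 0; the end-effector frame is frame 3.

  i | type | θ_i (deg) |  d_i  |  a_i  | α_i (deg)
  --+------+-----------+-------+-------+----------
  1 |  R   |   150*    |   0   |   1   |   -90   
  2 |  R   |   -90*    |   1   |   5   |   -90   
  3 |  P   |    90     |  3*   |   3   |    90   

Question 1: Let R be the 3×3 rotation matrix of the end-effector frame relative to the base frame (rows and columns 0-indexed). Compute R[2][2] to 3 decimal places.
End-effector z-axis (col 2 of R) = (-0.0000,0.0000,1.0000)
R[2][2] = 1.0000

1.000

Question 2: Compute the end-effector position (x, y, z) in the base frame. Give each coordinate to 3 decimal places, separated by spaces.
-2.464 3.732 5.000

after link 1: o_1 = (-0.8660, 0.5000, 0.0000)
after link 2: o_2 = (-1.3660, -0.3660, 5.0000)
after link 3: o_3 = (-2.4641, 3.7321, 5.0000)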